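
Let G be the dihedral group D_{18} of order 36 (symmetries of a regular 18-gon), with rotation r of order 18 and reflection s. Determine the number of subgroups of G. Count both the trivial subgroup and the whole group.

45

|G| = 36, so by Lagrange every subgroup order divides 36. Divisors: 1, 2, 3, 4, 6, 9, 12, 18, 36.
Subgroups by order — order 1: 1; order 2: 19; order 3: 1; order 4: 9; order 6: 7; order 9: 1; order 12: 3; order 18: 3; order 36: 1.
Total: 1 + 19 + 1 + 9 + 7 + 1 + 3 + 3 + 1 = 45.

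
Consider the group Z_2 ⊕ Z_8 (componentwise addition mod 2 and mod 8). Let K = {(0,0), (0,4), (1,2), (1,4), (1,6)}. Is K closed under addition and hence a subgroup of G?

No

|K| = 5 does not divide |G| = 16, so by Lagrange K is not a subgroup.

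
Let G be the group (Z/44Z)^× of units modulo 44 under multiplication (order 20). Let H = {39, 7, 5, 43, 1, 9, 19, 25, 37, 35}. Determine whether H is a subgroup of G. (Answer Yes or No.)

Yes

|H| = 10 divides |G| = 20, consistent with Lagrange.
H contains the identity, every element's inverse is in H, and H is closed under ·: it is a subgroup.
In fact H = ⟨35⟩.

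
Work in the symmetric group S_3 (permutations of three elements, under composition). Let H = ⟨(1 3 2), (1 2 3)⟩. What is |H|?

|⟨(1 3 2)⟩| = 3 and |⟨(1 2 3)⟩| = 3, so |H| is a multiple of lcm(3, 3) = 3 and divides |G| = 6.
Closing under the operation: H = {e, (1 2 3), (1 3 2)}, so |H| = 3.

3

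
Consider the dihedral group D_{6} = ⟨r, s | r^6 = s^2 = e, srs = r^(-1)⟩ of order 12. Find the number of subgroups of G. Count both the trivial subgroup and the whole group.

|G| = 12, so by Lagrange every subgroup order divides 12. Divisors: 1, 2, 3, 4, 6, 12.
Subgroups by order — order 1: 1; order 2: 7; order 3: 1; order 4: 3; order 6: 3; order 12: 1.
Total: 1 + 7 + 1 + 3 + 3 + 1 = 16.

16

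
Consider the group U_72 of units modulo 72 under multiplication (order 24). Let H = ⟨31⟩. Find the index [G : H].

4

|⟨31⟩| = 6 and |G| = 24.
By Lagrange, [G : H] = |G|/|H| = 24/6 = 4.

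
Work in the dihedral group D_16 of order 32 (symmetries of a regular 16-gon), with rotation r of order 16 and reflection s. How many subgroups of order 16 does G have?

|G| = 32 and 16 | 32, so subgroups of order 16 are possible by Lagrange.
The subgroups of order 16 are: {e, r, r^2, r^3, r^4, r^5, r^6, r^7, r^8, r^9, r^10, r^11, r^12, r^13, r^14, r^15}; {e, r^2, r^4, r^6, r^8, r^10, r^12, r^14, s, r^2s, r^4s, r^6s, r^8s, r^10s, r^12s, r^14s}; {e, r^2, r^4, r^6, r^8, r^10, r^12, r^14, rs, r^3s, r^5s, r^7s, r^9s, r^11s, r^13s, r^15s}.
So G has 3 subgroups of order 16.

3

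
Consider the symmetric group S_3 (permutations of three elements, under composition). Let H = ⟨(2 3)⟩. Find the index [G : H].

|⟨(2 3)⟩| = 2 and |G| = 6.
By Lagrange, [G : H] = |G|/|H| = 6/2 = 3.

3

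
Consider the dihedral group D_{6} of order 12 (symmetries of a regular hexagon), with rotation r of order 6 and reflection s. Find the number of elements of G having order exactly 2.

The elements of order 2 are: r^3, s, rs, r^2s, r^3s, r^4s, r^5s.
That's 7.

7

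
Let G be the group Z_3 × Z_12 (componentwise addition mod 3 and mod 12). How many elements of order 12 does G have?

An element (a,b) has order lcm(ord(a), ord(b)); count pairs with lcm equal to 12.
Enumerating gives 16 such elements.

16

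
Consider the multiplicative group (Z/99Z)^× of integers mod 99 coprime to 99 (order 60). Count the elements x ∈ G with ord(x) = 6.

The elements of order 6 are: 23, 32, 43, 56, 65, 76.
That's 6.

6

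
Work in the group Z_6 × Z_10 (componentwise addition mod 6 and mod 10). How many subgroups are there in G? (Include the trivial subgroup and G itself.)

20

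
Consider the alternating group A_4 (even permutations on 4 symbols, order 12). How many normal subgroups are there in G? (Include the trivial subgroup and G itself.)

G has 10 subgroups. Checking conjugation-invariance by order — order 1: 1/1 normal; order 2: 0/3 normal; order 3: 0/4 normal; order 4: 1/1 normal; order 12: 1/1 normal.
Total normal subgroups: 3.

3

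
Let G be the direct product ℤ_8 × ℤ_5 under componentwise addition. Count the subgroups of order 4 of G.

|G| = 40 and 4 | 40, so subgroups of order 4 are possible by Lagrange.
The subgroups of order 4 are: {(0,0), (2,0), (4,0), (6,0)}.
So G has 1 subgroup of order 4.

1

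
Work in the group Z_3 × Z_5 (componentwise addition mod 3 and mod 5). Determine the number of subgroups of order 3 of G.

|G| = 15 and 3 | 15, so subgroups of order 3 are possible by Lagrange.
The subgroups of order 3 are: {(0,0), (1,0), (2,0)}.
So G has 1 subgroup of order 3.

1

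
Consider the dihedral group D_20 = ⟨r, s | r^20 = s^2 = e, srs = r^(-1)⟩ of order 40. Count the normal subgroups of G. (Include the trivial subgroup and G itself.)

G has 48 subgroups. Checking conjugation-invariance by order — order 1: 1/1 normal; order 2: 1/21 normal; order 4: 1/11 normal; order 5: 1/1 normal; order 8: 0/5 normal; order 10: 1/5 normal; order 20: 3/3 normal; order 40: 1/1 normal.
Total normal subgroups: 9.

9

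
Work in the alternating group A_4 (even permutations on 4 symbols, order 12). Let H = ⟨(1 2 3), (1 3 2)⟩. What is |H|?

3

|⟨(1 2 3)⟩| = 3 and |⟨(1 3 2)⟩| = 3, so |H| is a multiple of lcm(3, 3) = 3 and divides |G| = 12.
Closing under the operation: H = {e, (1 2 3), (1 3 2)}, so |H| = 3.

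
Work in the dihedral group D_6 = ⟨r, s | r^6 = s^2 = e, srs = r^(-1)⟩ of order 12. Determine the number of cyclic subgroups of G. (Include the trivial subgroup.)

10

A cyclic subgroup of order d is generated by each of its φ(d) elements of order d, so the cyclic subgroups of order d number (#elements of order d)/φ(d).
Cyclic subgroups by order — order 1: 1; order 2: 7; order 3: 1; order 6: 1.
Total: 10.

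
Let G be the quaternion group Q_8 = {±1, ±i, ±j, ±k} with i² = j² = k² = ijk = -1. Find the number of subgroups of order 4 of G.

3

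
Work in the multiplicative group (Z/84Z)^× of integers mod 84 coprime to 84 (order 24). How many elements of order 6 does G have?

Enumerating element orders in G gives 14 elements of order 6.

14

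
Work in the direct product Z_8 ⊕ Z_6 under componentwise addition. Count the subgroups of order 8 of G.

3

|G| = 48 and 8 | 48, so subgroups of order 8 are possible by Lagrange.
The subgroups of order 8 are: {(0,0), (0,3), (2,0), (2,3), (4,0), (4,3), (6,0), (6,3)}; {(0,0), (1,0), (2,0), (3,0), (4,0), (5,0), (6,0), (7,0)}; {(0,0), (1,3), (2,0), (3,3), (4,0), (5,3), (6,0), (7,3)}.
So G has 3 subgroups of order 8.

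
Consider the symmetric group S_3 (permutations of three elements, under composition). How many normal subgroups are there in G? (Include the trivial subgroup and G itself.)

3

G has 6 subgroups. Checking conjugation-invariance by order — order 1: 1/1 normal; order 2: 0/3 normal; order 3: 1/1 normal; order 6: 1/1 normal.
Total normal subgroups: 3.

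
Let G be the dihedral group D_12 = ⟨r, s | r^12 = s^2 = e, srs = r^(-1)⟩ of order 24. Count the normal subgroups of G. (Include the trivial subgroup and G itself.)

9

G has 34 subgroups. Checking conjugation-invariance by order — order 1: 1/1 normal; order 2: 1/13 normal; order 3: 1/1 normal; order 4: 1/7 normal; order 6: 1/5 normal; order 8: 0/3 normal; order 12: 3/3 normal; order 24: 1/1 normal.
Total normal subgroups: 9.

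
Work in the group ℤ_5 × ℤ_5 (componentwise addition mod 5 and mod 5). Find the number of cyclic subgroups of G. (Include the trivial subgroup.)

7

Each element a generates a cyclic subgroup ⟨a⟩; distinct elements may generate the same one (a cyclic group of order d has φ(d) generators).
Cyclic subgroups by order — order 1: 1; order 5: 6.
Total: 7.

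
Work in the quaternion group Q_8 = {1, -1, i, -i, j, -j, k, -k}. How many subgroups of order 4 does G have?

|G| = 8 and 4 | 8, so subgroups of order 4 are possible by Lagrange.
The subgroups of order 4 are: {1, -1, i, -i}; {1, -1, j, -j}; {1, -1, k, -k}.
So G has 3 subgroups of order 4.

3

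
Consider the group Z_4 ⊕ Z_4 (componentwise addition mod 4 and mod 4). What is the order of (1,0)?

4

The order of (1,0) in Z_4 × Z_4 is lcm(ord(1) in Z_4, ord(0) in Z_4).
ord(1) = 4 and ord(0) = 1, so |⟨(1,0)⟩| = lcm(4, 1) = 4.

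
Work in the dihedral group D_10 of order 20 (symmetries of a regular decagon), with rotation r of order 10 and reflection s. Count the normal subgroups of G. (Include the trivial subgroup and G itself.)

7

G has 22 subgroups. Checking conjugation-invariance by order — order 1: 1/1 normal; order 2: 1/11 normal; order 4: 0/5 normal; order 5: 1/1 normal; order 10: 3/3 normal; order 20: 1/1 normal.
Total normal subgroups: 7.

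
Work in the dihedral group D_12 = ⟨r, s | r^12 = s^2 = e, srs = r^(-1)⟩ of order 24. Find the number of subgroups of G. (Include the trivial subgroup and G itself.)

34

|G| = 24, so by Lagrange every subgroup order divides 24. Divisors: 1, 2, 3, 4, 6, 8, 12, 24.
Subgroups by order — order 1: 1; order 2: 13; order 3: 1; order 4: 7; order 6: 5; order 8: 3; order 12: 3; order 24: 1.
Total: 1 + 13 + 1 + 7 + 5 + 3 + 3 + 1 = 34.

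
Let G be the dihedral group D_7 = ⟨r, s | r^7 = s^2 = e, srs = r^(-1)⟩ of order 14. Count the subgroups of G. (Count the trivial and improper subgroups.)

10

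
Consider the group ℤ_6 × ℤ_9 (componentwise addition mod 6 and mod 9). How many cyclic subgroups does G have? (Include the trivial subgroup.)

16

Group the elements of G by the cyclic subgroup they generate; each cyclic subgroup of order d accounts for φ(d) elements.
Cyclic subgroups by order — order 1: 1; order 2: 1; order 3: 4; order 6: 4; order 9: 3; order 18: 3.
Total: 16.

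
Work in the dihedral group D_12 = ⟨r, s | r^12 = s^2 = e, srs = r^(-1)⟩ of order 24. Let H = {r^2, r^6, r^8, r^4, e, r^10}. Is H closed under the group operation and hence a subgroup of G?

|H| = 6 divides |G| = 24, consistent with Lagrange.
H contains the identity, every element's inverse is in H, and H is closed under ·: it is a subgroup.
In fact H = ⟨r^10⟩.

Yes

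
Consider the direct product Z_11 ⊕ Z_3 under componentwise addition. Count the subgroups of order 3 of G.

1

|G| = 33 and 3 | 33, so subgroups of order 3 are possible by Lagrange.
The subgroups of order 3 are: {(0,0), (0,1), (0,2)}.
So G has 1 subgroup of order 3.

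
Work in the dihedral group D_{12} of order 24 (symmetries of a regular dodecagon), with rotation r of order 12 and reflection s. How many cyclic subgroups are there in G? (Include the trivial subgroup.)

18

Group the elements of G by the cyclic subgroup they generate; each cyclic subgroup of order d accounts for φ(d) elements.
Cyclic subgroups by order — order 1: 1; order 2: 13; order 3: 1; order 4: 1; order 6: 1; order 12: 1.
Total: 18.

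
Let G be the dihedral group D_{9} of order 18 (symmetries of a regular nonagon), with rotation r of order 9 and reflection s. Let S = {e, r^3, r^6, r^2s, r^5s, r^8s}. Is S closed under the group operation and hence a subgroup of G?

Yes

|S| = 6 divides |G| = 18, consistent with Lagrange.
S contains the identity, every element's inverse is in S, and S is closed under ·: it is a subgroup.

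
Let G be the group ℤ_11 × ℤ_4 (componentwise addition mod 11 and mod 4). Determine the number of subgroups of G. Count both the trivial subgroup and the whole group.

6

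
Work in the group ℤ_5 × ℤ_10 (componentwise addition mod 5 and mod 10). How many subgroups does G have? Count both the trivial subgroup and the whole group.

16

|G| = 50, so by Lagrange every subgroup order divides 50. Divisors: 1, 2, 5, 10, 25, 50.
Subgroups by order — order 1: 1; order 2: 1; order 5: 6; order 10: 6; order 25: 1; order 50: 1.
Total: 1 + 1 + 6 + 6 + 1 + 1 = 16.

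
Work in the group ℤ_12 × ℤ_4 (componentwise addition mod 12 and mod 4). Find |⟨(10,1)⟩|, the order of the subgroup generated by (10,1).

The order of (10,1) in Z_12 × Z_4 is lcm(ord(10) in Z_12, ord(1) in Z_4).
ord(10) = 6 and ord(1) = 4, so |⟨(10,1)⟩| = lcm(6, 4) = 12.

12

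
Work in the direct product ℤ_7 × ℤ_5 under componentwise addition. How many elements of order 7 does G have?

6

An element (a,b) has order lcm(ord(a), ord(b)); count pairs with lcm equal to 7.
Enumerating gives 6 such elements.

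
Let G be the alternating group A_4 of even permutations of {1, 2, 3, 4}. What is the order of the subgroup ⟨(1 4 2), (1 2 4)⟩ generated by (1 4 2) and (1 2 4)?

|⟨(1 4 2)⟩| = 3 and |⟨(1 2 4)⟩| = 3, so |H| is a multiple of lcm(3, 3) = 3 and divides |G| = 12.
Closing under the operation: H = {e, (1 2 4), (1 4 2)}, so |H| = 3.

3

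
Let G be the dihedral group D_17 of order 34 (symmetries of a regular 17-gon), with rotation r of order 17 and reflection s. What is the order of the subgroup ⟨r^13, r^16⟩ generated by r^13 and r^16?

|⟨r^13⟩| = 17 and |⟨r^16⟩| = 17, so |H| is a multiple of lcm(17, 17) = 17 and divides |G| = 34.
Closing under the operation: H = {e, r, r^2, r^3, r^4, r^5, r^6, r^7, r^8, r^9, r^10, r^11, r^12, r^13, r^14, r^15, r^16}, so |H| = 17.

17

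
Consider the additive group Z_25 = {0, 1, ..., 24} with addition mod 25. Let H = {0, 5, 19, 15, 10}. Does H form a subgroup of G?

No

19 ∈ H but its inverse 6 ∉ H, so H is not a subgroup.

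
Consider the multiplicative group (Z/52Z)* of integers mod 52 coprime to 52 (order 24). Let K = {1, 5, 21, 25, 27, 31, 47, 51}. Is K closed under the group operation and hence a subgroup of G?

|K| = 8 divides |G| = 24, consistent with Lagrange.
K contains the identity, every element's inverse is in K, and K is closed under ·: it is a subgroup.

Yes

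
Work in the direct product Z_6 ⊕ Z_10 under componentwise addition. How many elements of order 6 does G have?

An element (a,b) has order lcm(ord(a), ord(b)); count pairs with lcm equal to 6.
Enumerating gives 6 such elements.

6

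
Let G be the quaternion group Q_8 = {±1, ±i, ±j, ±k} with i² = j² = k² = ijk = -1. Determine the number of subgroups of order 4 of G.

|G| = 8 and 4 | 8, so subgroups of order 4 are possible by Lagrange.
The subgroups of order 4 are: {1, -1, i, -i}; {1, -1, j, -j}; {1, -1, k, -k}.
So G has 3 subgroups of order 4.

3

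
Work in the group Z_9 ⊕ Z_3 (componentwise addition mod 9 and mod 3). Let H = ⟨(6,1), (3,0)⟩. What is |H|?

|⟨(6,1)⟩| = 3 and |⟨(3,0)⟩| = 3, so |H| is a multiple of lcm(3, 3) = 3 and divides |G| = 27.
Closing under the operation: H = {(0,0), (0,1), (0,2), (3,0), (3,1), (3,2), (6,0), (6,1), (6,2)}, so |H| = 9.

9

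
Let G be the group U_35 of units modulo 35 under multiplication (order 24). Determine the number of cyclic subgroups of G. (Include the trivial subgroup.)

A cyclic subgroup of order d is generated by each of its φ(d) elements of order d, so the cyclic subgroups of order d number (#elements of order d)/φ(d).
Cyclic subgroups by order — order 1: 1; order 2: 3; order 3: 1; order 4: 2; order 6: 3; order 12: 2.
Total: 12.

12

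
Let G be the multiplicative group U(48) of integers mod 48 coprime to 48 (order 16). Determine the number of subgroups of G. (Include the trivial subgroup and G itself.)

27

|G| = 16, so by Lagrange every subgroup order divides 16. Divisors: 1, 2, 4, 8, 16.
Subgroups by order — order 1: 1; order 2: 7; order 4: 11; order 8: 7; order 16: 1.
Total: 1 + 7 + 11 + 7 + 1 = 27.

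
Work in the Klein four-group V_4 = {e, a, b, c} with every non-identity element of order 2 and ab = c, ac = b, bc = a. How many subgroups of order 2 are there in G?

3

|G| = 4 and 2 | 4, so subgroups of order 2 are possible by Lagrange.
The subgroups of order 2 are: {e, a}; {e, b}; {e, c}.
So G has 3 subgroups of order 2.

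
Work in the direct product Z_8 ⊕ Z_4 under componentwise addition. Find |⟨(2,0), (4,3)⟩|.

|⟨(2,0)⟩| = 4 and |⟨(4,3)⟩| = 4, so |H| is a multiple of lcm(4, 4) = 4 and divides |G| = 32.
Closing under the operation: H = {(0,0), (0,1), (0,2), (0,3), (2,0), (2,1), (2,2), (2,3), (4,0), (4,1), (4,2), (4,3), (6,0), (6,1), (6,2), (6,3)}, so |H| = 16.

16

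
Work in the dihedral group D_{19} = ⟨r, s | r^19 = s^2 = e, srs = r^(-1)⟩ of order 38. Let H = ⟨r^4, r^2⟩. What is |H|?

19

|⟨r^4⟩| = 19 and |⟨r^2⟩| = 19, so |H| is a multiple of lcm(19, 19) = 19 and divides |G| = 38.
Closing under the operation: H = {e, r, r^2, r^3, r^4, r^5, r^6, r^7, r^8, r^9, r^10, r^11, r^12, r^13, r^14, r^15, r^16, r^17, r^18}, so |H| = 19.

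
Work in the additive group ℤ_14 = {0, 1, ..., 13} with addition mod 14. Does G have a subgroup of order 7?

Yes

7 | 14. A subgroup of order 7 is {0, 2, 4, 6, 8, 10, 12}.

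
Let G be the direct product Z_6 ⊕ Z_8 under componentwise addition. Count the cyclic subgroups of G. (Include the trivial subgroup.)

16

A cyclic subgroup of order d is generated by each of its φ(d) elements of order d, so the cyclic subgroups of order d number (#elements of order d)/φ(d).
Cyclic subgroups by order — order 1: 1; order 2: 3; order 3: 1; order 4: 2; order 6: 3; order 8: 2; order 12: 2; order 24: 2.
Total: 16.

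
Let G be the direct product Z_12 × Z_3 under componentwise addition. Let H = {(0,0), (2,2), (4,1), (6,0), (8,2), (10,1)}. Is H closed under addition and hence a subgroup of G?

Yes

|H| = 6 divides |G| = 36, consistent with Lagrange.
H contains the identity, every element's inverse is in H, and H is closed under +: it is a subgroup.
In fact H = ⟨(10,1)⟩.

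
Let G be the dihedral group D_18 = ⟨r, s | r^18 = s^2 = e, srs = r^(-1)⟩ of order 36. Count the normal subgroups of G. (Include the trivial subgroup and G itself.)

G has 45 subgroups. Checking conjugation-invariance by order — order 1: 1/1 normal; order 2: 1/19 normal; order 3: 1/1 normal; order 4: 0/9 normal; order 6: 1/7 normal; order 9: 1/1 normal; order 12: 0/3 normal; order 18: 3/3 normal; order 36: 1/1 normal.
Total normal subgroups: 9.

9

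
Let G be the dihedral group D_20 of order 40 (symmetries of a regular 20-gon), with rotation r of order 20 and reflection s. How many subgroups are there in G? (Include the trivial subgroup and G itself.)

48

|G| = 40, so by Lagrange every subgroup order divides 40. Divisors: 1, 2, 4, 5, 8, 10, 20, 40.
Subgroups by order — order 1: 1; order 2: 21; order 4: 11; order 5: 1; order 8: 5; order 10: 5; order 20: 3; order 40: 1.
Total: 1 + 21 + 11 + 1 + 5 + 5 + 3 + 1 = 48.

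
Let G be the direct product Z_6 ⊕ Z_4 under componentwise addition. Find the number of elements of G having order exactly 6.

6

An element (a,b) has order lcm(ord(a), ord(b)); count pairs with lcm equal to 6.
Enumerating gives 6 such elements.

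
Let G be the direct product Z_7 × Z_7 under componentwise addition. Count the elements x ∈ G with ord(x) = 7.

An element (a,b) has order lcm(ord(a), ord(b)); count pairs with lcm equal to 7.
Enumerating gives 48 such elements.

48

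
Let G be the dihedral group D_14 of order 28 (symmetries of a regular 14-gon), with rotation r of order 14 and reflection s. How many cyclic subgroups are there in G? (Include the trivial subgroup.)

18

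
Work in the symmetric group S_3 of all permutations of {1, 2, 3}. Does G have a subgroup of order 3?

Yes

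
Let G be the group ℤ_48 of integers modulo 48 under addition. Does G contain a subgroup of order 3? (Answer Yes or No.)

Yes

3 | 48. A subgroup of order 3 is {0, 16, 32}.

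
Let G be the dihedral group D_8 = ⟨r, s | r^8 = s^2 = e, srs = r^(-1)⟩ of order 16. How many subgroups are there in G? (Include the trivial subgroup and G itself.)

19

|G| = 16, so by Lagrange every subgroup order divides 16. Divisors: 1, 2, 4, 8, 16.
Subgroups by order — order 1: 1; order 2: 9; order 4: 5; order 8: 3; order 16: 1.
Total: 1 + 9 + 5 + 3 + 1 = 19.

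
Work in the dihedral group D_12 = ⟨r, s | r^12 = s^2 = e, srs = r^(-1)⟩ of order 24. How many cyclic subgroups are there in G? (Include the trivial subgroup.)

Group the elements of G by the cyclic subgroup they generate; each cyclic subgroup of order d accounts for φ(d) elements.
Cyclic subgroups by order — order 1: 1; order 2: 13; order 3: 1; order 4: 1; order 6: 1; order 12: 1.
Total: 18.

18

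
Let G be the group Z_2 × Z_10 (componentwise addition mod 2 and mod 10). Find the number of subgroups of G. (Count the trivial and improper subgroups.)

|G| = 20, so by Lagrange every subgroup order divides 20. Divisors: 1, 2, 4, 5, 10, 20.
Subgroups by order — order 1: 1; order 2: 3; order 4: 1; order 5: 1; order 10: 3; order 20: 1.
Total: 1 + 3 + 1 + 1 + 3 + 1 = 10.

10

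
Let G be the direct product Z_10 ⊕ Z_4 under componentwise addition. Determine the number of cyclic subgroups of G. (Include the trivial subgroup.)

12

Each element a generates a cyclic subgroup ⟨a⟩; distinct elements may generate the same one (a cyclic group of order d has φ(d) generators).
Cyclic subgroups by order — order 1: 1; order 2: 3; order 4: 2; order 5: 1; order 10: 3; order 20: 2.
Total: 12.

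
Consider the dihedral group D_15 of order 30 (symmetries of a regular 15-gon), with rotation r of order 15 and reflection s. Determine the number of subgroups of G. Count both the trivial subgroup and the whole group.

28

|G| = 30, so by Lagrange every subgroup order divides 30. Divisors: 1, 2, 3, 5, 6, 10, 15, 30.
Subgroups by order — order 1: 1; order 2: 15; order 3: 1; order 5: 1; order 6: 5; order 10: 3; order 15: 1; order 30: 1.
Total: 1 + 15 + 1 + 1 + 5 + 3 + 1 + 1 = 28.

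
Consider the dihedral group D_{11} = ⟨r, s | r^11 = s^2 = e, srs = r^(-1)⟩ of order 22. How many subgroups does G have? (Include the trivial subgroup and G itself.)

|G| = 22, so by Lagrange every subgroup order divides 22. Divisors: 1, 2, 11, 22.
Subgroups by order — order 1: 1; order 2: 11; order 11: 1; order 22: 1.
Total: 1 + 11 + 1 + 1 = 14.

14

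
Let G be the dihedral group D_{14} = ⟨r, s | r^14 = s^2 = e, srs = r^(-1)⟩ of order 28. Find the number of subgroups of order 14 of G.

|G| = 28 and 14 | 28, so subgroups of order 14 are possible by Lagrange.
The subgroups of order 14 are: {e, r, r^2, r^3, r^4, r^5, r^6, r^7, r^8, r^9, r^10, r^11, r^12, r^13}; {e, r^2, r^4, r^6, r^8, r^10, r^12, s, r^2s, r^4s, r^6s, r^8s, r^10s, r^12s}; {e, r^2, r^4, r^6, r^8, r^10, r^12, rs, r^3s, r^5s, r^7s, r^9s, r^11s, r^13s}.
So G has 3 subgroups of order 14.

3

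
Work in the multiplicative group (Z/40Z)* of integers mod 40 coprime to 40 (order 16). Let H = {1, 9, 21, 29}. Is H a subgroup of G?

|H| = 4 divides |G| = 16, consistent with Lagrange.
H contains the identity, every element's inverse is in H, and H is closed under ·: it is a subgroup.

Yes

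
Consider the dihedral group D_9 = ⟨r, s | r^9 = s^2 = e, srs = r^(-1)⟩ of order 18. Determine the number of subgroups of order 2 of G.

|G| = 18 and 2 | 18, so subgroups of order 2 are possible by Lagrange.
The subgroups of order 2 are: {e, r^2s}; {e, r^3s}; {e, r^4s}; {e, r^5s}; … (9 in all).
So G has 9 subgroups of order 2.

9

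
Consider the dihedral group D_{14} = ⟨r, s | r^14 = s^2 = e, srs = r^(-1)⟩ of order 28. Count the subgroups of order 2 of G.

15

|G| = 28 and 2 | 28, so subgroups of order 2 are possible by Lagrange.
The subgroups of order 2 are: {e, r^10s}; {e, r^11s}; {e, r^12s}; {e, r^13s}; … (15 in all).
So G has 15 subgroups of order 2.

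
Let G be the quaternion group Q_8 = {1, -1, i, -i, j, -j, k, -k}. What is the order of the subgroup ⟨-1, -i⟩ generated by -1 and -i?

|⟨-1⟩| = 2 and |⟨-i⟩| = 4, so |H| is a multiple of lcm(2, 4) = 4 and divides |G| = 8.
Closing under the operation: H = {1, -1, i, -i}, so |H| = 4.

4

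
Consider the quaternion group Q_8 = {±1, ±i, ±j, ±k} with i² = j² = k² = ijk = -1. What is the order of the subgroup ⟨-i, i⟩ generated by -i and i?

4

|⟨-i⟩| = 4 and |⟨i⟩| = 4, so |H| is a multiple of lcm(4, 4) = 4 and divides |G| = 8.
Closing under the operation: H = {1, -1, i, -i}, so |H| = 4.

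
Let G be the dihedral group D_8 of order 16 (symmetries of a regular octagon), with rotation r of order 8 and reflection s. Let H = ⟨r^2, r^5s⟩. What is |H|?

8

|⟨r^2⟩| = 4 and |⟨r^5s⟩| = 2, so |H| is a multiple of lcm(4, 2) = 4 and divides |G| = 16.
Closing under the operation: H = {e, r^2, r^4, r^6, rs, r^3s, r^5s, r^7s}, so |H| = 8.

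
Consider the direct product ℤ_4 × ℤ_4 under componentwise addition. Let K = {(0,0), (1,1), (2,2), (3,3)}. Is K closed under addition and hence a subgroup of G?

Yes

|K| = 4 divides |G| = 16, consistent with Lagrange.
K contains the identity, every element's inverse is in K, and K is closed under +: it is a subgroup.
In fact K = ⟨(1,1)⟩.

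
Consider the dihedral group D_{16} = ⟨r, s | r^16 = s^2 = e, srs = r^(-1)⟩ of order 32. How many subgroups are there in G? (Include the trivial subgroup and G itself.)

|G| = 32, so by Lagrange every subgroup order divides 32. Divisors: 1, 2, 4, 8, 16, 32.
Subgroups by order — order 1: 1; order 2: 17; order 4: 9; order 8: 5; order 16: 3; order 32: 1.
Total: 1 + 17 + 9 + 5 + 3 + 1 = 36.

36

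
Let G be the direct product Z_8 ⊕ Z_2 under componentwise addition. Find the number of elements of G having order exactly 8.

8

An element (a,b) has order lcm(ord(a), ord(b)); count pairs with lcm equal to 8.
Enumerating gives 8 such elements.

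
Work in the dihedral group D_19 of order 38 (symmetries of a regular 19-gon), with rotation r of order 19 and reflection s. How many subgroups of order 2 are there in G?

19

|G| = 38 and 2 | 38, so subgroups of order 2 are possible by Lagrange.
The subgroups of order 2 are: {e, r^10s}; {e, r^11s}; {e, r^12s}; {e, r^13s}; … (19 in all).
So G has 19 subgroups of order 2.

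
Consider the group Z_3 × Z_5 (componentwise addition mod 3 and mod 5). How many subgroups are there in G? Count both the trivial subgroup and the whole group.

4

|G| = 15, so by Lagrange every subgroup order divides 15. Divisors: 1, 3, 5, 15.
Subgroups by order — order 1: 1; order 3: 1; order 5: 1; order 15: 1.
Total: 1 + 1 + 1 + 1 = 4.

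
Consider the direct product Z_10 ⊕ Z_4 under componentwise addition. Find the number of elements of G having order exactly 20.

An element (a,b) has order lcm(ord(a), ord(b)); count pairs with lcm equal to 20.
Enumerating gives 16 such elements.

16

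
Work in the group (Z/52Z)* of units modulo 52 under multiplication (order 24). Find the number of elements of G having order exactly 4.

The elements of order 4 are: 5, 21, 31, 47.
That's 4.

4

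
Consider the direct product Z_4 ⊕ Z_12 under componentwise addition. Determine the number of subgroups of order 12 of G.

|G| = 48 and 12 | 48, so subgroups of order 12 are possible by Lagrange.
The subgroups of order 12 are: {(0,0), (0,1), (0,2), (0,3), (0,4), (0,5), (0,6), (0,7), (0,8), (0,9), (0,10), (0,11)}; {(0,0), (0,2), (0,4), (0,6), (0,8), (0,10), (2,0), (2,2), (2,4), (2,6), (2,8), (2,10)}; {(0,0), (0,2), (0,4), (0,6), (0,8), (0,10), (2,1), (2,3), (2,5), (2,7), (2,9), (2,11)}; {(0,0), (0,4), (0,8), (1,0), (1,4), (1,8), (2,0), (2,4), (2,8), (3,0), (3,4), (3,8)}; … (7 in all).
So G has 7 subgroups of order 12.

7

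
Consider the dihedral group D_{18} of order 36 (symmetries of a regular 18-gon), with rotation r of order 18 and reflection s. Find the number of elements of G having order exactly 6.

2

The elements of order 6 are: r^3, r^15.
That's 2.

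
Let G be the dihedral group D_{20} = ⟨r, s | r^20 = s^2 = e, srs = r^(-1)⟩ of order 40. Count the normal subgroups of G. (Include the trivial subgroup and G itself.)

9

G has 48 subgroups. Checking conjugation-invariance by order — order 1: 1/1 normal; order 2: 1/21 normal; order 4: 1/11 normal; order 5: 1/1 normal; order 8: 0/5 normal; order 10: 1/5 normal; order 20: 3/3 normal; order 40: 1/1 normal.
Total normal subgroups: 9.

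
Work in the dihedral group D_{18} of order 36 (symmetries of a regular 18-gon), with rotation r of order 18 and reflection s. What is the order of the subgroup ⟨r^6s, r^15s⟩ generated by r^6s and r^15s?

4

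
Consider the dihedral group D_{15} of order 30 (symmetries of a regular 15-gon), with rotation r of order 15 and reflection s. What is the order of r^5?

3

Computing powers of r^5: the smallest k with (r^5)^k = e is k = 3.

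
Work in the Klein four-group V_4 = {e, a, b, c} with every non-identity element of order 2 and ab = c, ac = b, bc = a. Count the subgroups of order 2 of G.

|G| = 4 and 2 | 4, so subgroups of order 2 are possible by Lagrange.
The subgroups of order 2 are: {e, a}; {e, b}; {e, c}.
So G has 3 subgroups of order 2.

3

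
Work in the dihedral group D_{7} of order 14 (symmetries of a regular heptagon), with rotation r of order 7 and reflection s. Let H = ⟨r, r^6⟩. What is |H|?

|⟨r⟩| = 7 and |⟨r^6⟩| = 7, so |H| is a multiple of lcm(7, 7) = 7 and divides |G| = 14.
Closing under the operation: H = {e, r, r^2, r^3, r^4, r^5, r^6}, so |H| = 7.

7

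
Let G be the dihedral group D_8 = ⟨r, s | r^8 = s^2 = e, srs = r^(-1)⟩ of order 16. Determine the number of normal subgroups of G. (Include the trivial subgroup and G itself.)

G has 19 subgroups. Checking conjugation-invariance by order — order 1: 1/1 normal; order 2: 1/9 normal; order 4: 1/5 normal; order 8: 3/3 normal; order 16: 1/1 normal.
Total normal subgroups: 7.

7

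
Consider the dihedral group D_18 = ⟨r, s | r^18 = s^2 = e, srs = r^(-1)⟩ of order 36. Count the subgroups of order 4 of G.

9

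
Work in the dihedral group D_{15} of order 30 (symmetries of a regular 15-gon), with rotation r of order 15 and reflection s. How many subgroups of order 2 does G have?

|G| = 30 and 2 | 30, so subgroups of order 2 are possible by Lagrange.
The subgroups of order 2 are: {e, r^10s}; {e, r^11s}; {e, r^12s}; {e, r^13s}; … (15 in all).
So G has 15 subgroups of order 2.

15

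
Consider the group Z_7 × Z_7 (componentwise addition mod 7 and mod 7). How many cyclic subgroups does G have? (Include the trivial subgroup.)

Each element a generates a cyclic subgroup ⟨a⟩; distinct elements may generate the same one (a cyclic group of order d has φ(d) generators).
Cyclic subgroups by order — order 1: 1; order 7: 8.
Total: 9.

9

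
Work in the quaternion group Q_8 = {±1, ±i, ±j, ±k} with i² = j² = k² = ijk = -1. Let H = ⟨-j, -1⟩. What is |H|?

|⟨-j⟩| = 4 and |⟨-1⟩| = 2, so |H| is a multiple of lcm(4, 2) = 4 and divides |G| = 8.
Closing under the operation: H = {1, -1, j, -j}, so |H| = 4.

4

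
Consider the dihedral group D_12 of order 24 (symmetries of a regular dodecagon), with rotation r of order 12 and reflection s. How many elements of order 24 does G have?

No element of G has order 24 (even though 24 | 24).

0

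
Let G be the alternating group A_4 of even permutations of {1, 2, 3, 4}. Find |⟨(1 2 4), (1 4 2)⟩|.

|⟨(1 2 4)⟩| = 3 and |⟨(1 4 2)⟩| = 3, so |H| is a multiple of lcm(3, 3) = 3 and divides |G| = 12.
Closing under the operation: H = {e, (1 2 4), (1 4 2)}, so |H| = 3.

3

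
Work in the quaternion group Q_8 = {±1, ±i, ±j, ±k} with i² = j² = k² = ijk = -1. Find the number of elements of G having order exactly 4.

6

The elements of order 4 are: i, -i, j, -j, k, -k.
That's 6.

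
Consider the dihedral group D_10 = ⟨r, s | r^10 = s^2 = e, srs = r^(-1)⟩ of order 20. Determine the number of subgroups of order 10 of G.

|G| = 20 and 10 | 20, so subgroups of order 10 are possible by Lagrange.
The subgroups of order 10 are: {e, r, r^2, r^3, r^4, r^5, r^6, r^7, r^8, r^9}; {e, r^2, r^4, r^6, r^8, s, r^2s, r^4s, r^6s, r^8s}; {e, r^2, r^4, r^6, r^8, rs, r^3s, r^5s, r^7s, r^9s}.
So G has 3 subgroups of order 10.

3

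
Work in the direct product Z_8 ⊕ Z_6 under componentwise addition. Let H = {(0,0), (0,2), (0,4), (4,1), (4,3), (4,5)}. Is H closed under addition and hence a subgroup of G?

|H| = 6 divides |G| = 48, consistent with Lagrange.
H contains the identity, every element's inverse is in H, and H is closed under +: it is a subgroup.
In fact H = ⟨(4,5)⟩.

Yes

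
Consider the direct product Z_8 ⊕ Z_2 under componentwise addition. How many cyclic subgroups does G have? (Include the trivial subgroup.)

8

Each element a generates a cyclic subgroup ⟨a⟩; distinct elements may generate the same one (a cyclic group of order d has φ(d) generators).
Cyclic subgroups by order — order 1: 1; order 2: 3; order 4: 2; order 8: 2.
Total: 8.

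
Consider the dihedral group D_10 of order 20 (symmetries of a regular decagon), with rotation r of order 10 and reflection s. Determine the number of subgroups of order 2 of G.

|G| = 20 and 2 | 20, so subgroups of order 2 are possible by Lagrange.
The subgroups of order 2 are: {e, r^2s}; {e, r^3s}; {e, r^4s}; {e, r^5}; … (11 in all).
So G has 11 subgroups of order 2.

11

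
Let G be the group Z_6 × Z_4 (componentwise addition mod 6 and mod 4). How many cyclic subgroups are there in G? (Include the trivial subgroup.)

12

Each element a generates a cyclic subgroup ⟨a⟩; distinct elements may generate the same one (a cyclic group of order d has φ(d) generators).
Cyclic subgroups by order — order 1: 1; order 2: 3; order 3: 1; order 4: 2; order 6: 3; order 12: 2.
Total: 12.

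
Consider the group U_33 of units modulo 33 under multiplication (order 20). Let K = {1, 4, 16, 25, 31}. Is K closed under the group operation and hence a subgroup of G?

Yes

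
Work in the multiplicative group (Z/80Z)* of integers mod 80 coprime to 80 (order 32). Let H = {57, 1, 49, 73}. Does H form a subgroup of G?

|H| = 4 divides |G| = 32, consistent with Lagrange.
H contains the identity, every element's inverse is in H, and H is closed under ·: it is a subgroup.
In fact H = ⟨73⟩.

Yes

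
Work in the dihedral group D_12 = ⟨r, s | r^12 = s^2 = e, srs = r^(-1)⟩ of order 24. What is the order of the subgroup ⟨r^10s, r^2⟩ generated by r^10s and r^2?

|⟨r^10s⟩| = 2 and |⟨r^2⟩| = 6, so |H| is a multiple of lcm(2, 6) = 6 and divides |G| = 24.
Closing under the operation: H = {e, r^2, r^4, r^6, r^8, r^10, s, r^2s, r^4s, r^6s, r^8s, r^10s}, so |H| = 12.

12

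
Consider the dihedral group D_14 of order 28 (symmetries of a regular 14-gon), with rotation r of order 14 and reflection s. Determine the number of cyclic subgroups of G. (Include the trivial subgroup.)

18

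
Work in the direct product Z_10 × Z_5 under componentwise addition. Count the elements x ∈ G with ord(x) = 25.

An element (a,b) has order lcm(ord(a), ord(b)); count pairs with lcm equal to 25.
Enumerating gives 0 such elements.

0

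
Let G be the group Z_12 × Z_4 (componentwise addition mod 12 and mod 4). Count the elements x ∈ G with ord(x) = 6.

6

An element (a,b) has order lcm(ord(a), ord(b)); count pairs with lcm equal to 6.
Enumerating gives 6 such elements.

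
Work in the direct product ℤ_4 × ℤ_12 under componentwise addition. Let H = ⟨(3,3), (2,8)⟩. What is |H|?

|⟨(3,3)⟩| = 4 and |⟨(2,8)⟩| = 6, so |H| is a multiple of lcm(4, 6) = 12 and divides |G| = 48.
Closing under the operation: H = {(0,0), (0,2), (0,4), (0,6), (0,8), (0,10), (1,1), (1,3), (1,5), (1,7), (1,9), (1,11), (2,0), (2,2), (2,4), (2,6), (2,8), (2,10), (3,1), (3,3), (3,5), (3,7), (3,9), (3,11)}, so |H| = 24.

24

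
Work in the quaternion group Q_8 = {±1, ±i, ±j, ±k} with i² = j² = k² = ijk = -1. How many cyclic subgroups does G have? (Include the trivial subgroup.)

5

A cyclic subgroup of order d is generated by each of its φ(d) elements of order d, so the cyclic subgroups of order d number (#elements of order d)/φ(d).
Cyclic subgroups by order — order 1: 1; order 2: 1; order 4: 3.
Total: 5.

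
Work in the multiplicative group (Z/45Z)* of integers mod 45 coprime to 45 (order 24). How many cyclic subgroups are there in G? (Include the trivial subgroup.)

A cyclic subgroup of order d is generated by each of its φ(d) elements of order d, so the cyclic subgroups of order d number (#elements of order d)/φ(d).
Cyclic subgroups by order — order 1: 1; order 2: 3; order 3: 1; order 4: 2; order 6: 3; order 12: 2.
Total: 12.

12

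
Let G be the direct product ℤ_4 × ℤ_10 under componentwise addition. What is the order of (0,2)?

5

The order of (0,2) in Z_4 × Z_10 is lcm(ord(0) in Z_4, ord(2) in Z_10).
ord(0) = 1 and ord(2) = 5, so |⟨(0,2)⟩| = lcm(1, 5) = 5.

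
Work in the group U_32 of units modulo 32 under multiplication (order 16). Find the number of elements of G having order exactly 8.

8

The elements of order 8 are: 3, 5, 11, 13, 19, 21, 27, 29.
That's 8.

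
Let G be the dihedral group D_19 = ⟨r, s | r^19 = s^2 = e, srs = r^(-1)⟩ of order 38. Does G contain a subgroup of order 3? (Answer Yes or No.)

3 does not divide |G| = 38, so by Lagrange no subgroup of order 3 exists.

No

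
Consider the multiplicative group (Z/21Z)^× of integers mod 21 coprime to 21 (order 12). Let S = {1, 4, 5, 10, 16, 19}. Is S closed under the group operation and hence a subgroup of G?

5 ∈ S but its inverse 17 ∉ S, so S is not a subgroup.

No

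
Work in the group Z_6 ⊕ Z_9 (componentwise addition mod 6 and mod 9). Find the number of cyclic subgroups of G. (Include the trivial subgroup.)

16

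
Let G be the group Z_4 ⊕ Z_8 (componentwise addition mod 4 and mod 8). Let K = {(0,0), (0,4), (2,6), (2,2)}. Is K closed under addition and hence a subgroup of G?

|K| = 4 divides |G| = 32, consistent with Lagrange.
K contains the identity, every element's inverse is in K, and K is closed under +: it is a subgroup.
In fact K = ⟨(2,6)⟩.

Yes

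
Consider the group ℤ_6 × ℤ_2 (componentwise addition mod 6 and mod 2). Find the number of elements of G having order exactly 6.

6

An element (a,b) has order lcm(ord(a), ord(b)); count pairs with lcm equal to 6.
Enumerating gives 6 such elements.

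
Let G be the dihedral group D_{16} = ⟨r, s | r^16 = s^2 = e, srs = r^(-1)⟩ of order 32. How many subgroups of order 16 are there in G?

|G| = 32 and 16 | 32, so subgroups of order 16 are possible by Lagrange.
The subgroups of order 16 are: {e, r, r^2, r^3, r^4, r^5, r^6, r^7, r^8, r^9, r^10, r^11, r^12, r^13, r^14, r^15}; {e, r^2, r^4, r^6, r^8, r^10, r^12, r^14, s, r^2s, r^4s, r^6s, r^8s, r^10s, r^12s, r^14s}; {e, r^2, r^4, r^6, r^8, r^10, r^12, r^14, rs, r^3s, r^5s, r^7s, r^9s, r^11s, r^13s, r^15s}.
So G has 3 subgroups of order 16.

3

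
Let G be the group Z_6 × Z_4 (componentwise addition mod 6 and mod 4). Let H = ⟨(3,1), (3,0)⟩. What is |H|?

8

|⟨(3,1)⟩| = 4 and |⟨(3,0)⟩| = 2, so |H| is a multiple of lcm(4, 2) = 4 and divides |G| = 24.
Closing under the operation: H = {(0,0), (0,1), (0,2), (0,3), (3,0), (3,1), (3,2), (3,3)}, so |H| = 8.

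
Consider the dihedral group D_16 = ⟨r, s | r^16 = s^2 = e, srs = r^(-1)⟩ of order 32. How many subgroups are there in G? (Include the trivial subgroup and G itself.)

|G| = 32, so by Lagrange every subgroup order divides 32. Divisors: 1, 2, 4, 8, 16, 32.
Subgroups by order — order 1: 1; order 2: 17; order 4: 9; order 8: 5; order 16: 3; order 32: 1.
Total: 1 + 17 + 9 + 5 + 3 + 1 = 36.

36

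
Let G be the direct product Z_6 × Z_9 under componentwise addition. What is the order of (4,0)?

3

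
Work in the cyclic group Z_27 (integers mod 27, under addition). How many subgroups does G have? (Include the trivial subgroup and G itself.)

4

A cyclic group of order 27 has exactly one subgroup for each divisor of 27.
Divisors of 27: 1, 3, 9, 27.
So Z_27 has 4 subgroups.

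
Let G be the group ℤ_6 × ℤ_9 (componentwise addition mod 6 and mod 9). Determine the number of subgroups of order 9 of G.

4

|G| = 54 and 9 | 54, so subgroups of order 9 are possible by Lagrange.
The subgroups of order 9 are: {(0,0), (0,1), (0,2), (0,3), (0,4), (0,5), (0,6), (0,7), (0,8)}; {(0,0), (0,3), (0,6), (2,0), (2,3), (2,6), (4,0), (4,3), (4,6)}; {(0,0), (0,3), (0,6), (2,1), (2,4), (2,7), (4,2), (4,5), (4,8)}; {(0,0), (0,3), (0,6), (2,2), (2,5), (2,8), (4,1), (4,4), (4,7)}.
So G has 4 subgroups of order 9.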